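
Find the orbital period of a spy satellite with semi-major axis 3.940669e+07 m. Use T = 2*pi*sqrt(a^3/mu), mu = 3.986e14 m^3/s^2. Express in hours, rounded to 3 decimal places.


Step 1: a^3 / mu = 6.119415e+22 / 3.986e14 = 1.535227e+08
Step 2: sqrt(1.535227e+08) = 12390.4274 s
Step 3: T = 2*pi * 12390.4274 = 77851.35 s
Step 4: T in hours = 77851.35 / 3600 = 21.625 hours

21.625


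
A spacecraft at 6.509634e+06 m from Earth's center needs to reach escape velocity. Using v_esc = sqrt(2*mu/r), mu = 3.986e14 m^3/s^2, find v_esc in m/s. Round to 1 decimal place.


Step 1: 2*mu/r = 2 * 3.986e14 / 6.509634e+06 = 122464642.4054
Step 2: v_esc = sqrt(122464642.4054) = 11066.4 m/s

11066.4


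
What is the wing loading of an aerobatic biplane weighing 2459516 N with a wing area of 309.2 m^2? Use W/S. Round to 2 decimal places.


Step 1: Wing loading = W / S = 2459516 / 309.2
Step 2: Wing loading = 7954.45 N/m^2

7954.45


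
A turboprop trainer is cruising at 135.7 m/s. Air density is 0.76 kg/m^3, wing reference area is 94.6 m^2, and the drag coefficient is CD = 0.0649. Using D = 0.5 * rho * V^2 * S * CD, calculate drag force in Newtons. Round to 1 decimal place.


Step 1: Dynamic pressure q = 0.5 * 0.76 * 135.7^2 = 6997.5062 Pa
Step 2: Drag D = q * S * CD = 6997.5062 * 94.6 * 0.0649
Step 3: D = 42961.5 N

42961.5


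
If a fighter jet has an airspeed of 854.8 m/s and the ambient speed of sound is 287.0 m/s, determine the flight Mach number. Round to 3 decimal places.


Step 1: M = V / a = 854.8 / 287.0
Step 2: M = 2.978

2.978


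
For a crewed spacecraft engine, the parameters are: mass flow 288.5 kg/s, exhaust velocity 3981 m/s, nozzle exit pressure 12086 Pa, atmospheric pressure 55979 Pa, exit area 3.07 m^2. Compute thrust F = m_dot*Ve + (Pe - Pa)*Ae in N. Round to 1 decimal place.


Step 1: Momentum thrust = m_dot * Ve = 288.5 * 3981 = 1148518.5 N
Step 2: Pressure thrust = (Pe - Pa) * Ae = (12086 - 55979) * 3.07 = -134751.51 N
Step 3: Total thrust F = 1148518.5 + -134751.51 = 1013767.0 N

1013767.0


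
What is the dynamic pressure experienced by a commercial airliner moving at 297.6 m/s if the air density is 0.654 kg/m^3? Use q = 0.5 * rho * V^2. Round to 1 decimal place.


Step 1: V^2 = 297.6^2 = 88565.76
Step 2: q = 0.5 * 0.654 * 88565.76
Step 3: q = 28961.0 Pa

28961.0


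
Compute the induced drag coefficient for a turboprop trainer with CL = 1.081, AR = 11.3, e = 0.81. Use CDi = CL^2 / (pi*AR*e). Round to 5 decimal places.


Step 1: CL^2 = 1.081^2 = 1.168561
Step 2: pi * AR * e = 3.14159 * 11.3 * 0.81 = 28.754998
Step 3: CDi = 1.168561 / 28.754998 = 0.04064

0.04064


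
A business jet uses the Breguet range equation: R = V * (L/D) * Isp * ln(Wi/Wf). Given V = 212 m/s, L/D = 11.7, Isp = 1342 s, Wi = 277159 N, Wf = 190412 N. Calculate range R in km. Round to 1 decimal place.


Step 1: Coefficient = V * (L/D) * Isp = 212 * 11.7 * 1342 = 3328696.8 m
Step 2: Wi/Wf = 277159 / 190412 = 1.455575
Step 3: ln(1.455575) = 0.375401
Step 4: R = 3328696.8 * 0.375401 = 1249596.8 m = 1249.6 km

1249.6


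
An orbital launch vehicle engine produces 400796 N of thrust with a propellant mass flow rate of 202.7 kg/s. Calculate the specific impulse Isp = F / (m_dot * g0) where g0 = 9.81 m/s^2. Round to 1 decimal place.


Step 1: m_dot * g0 = 202.7 * 9.81 = 1988.49
Step 2: Isp = 400796 / 1988.49 = 201.6 s

201.6


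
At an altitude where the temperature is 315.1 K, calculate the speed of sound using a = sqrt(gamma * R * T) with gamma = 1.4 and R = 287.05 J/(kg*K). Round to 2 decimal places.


Step 1: gamma * R * T = 1.4 * 287.05 * 315.1 = 126629.237
Step 2: a = sqrt(126629.237) = 355.85 m/s

355.85


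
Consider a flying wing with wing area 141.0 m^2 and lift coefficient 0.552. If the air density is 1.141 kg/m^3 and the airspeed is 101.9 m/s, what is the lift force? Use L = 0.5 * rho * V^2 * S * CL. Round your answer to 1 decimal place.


Step 1: Calculate dynamic pressure q = 0.5 * 1.141 * 101.9^2 = 0.5 * 1.141 * 10383.61 = 5923.8495 Pa
Step 2: Multiply by wing area and lift coefficient: L = 5923.8495 * 141.0 * 0.552
Step 3: L = 835262.7802 * 0.552 = 461065.1 N

461065.1


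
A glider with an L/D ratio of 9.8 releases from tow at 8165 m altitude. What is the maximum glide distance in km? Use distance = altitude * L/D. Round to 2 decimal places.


Step 1: Glide distance = altitude * L/D = 8165 * 9.8 = 80017.0 m
Step 2: Convert to km: 80017.0 / 1000 = 80.02 km

80.02


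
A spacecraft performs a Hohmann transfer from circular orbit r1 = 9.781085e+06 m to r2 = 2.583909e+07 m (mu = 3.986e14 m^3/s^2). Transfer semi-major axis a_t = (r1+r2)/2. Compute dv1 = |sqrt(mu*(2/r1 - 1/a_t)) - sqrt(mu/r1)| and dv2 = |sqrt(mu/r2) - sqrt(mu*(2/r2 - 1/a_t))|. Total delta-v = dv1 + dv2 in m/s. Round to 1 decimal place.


Step 1: Transfer semi-major axis a_t = (9.781085e+06 + 2.583909e+07) / 2 = 1.781009e+07 m
Step 2: v1 (circular at r1) = sqrt(mu/r1) = 6383.74 m/s
Step 3: v_t1 = sqrt(mu*(2/r1 - 1/a_t)) = 7689.19 m/s
Step 4: dv1 = |7689.19 - 6383.74| = 1305.45 m/s
Step 5: v2 (circular at r2) = 3927.63 m/s, v_t2 = 2910.65 m/s
Step 6: dv2 = |3927.63 - 2910.65| = 1016.97 m/s
Step 7: Total delta-v = 1305.45 + 1016.97 = 2322.4 m/s

2322.4


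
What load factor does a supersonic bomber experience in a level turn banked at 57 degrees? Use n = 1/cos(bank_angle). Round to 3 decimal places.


Step 1: Convert 57 degrees to radians = 0.994838
Step 2: cos(57 deg) = 0.544639
Step 3: n = 1 / 0.544639 = 1.836

1.836


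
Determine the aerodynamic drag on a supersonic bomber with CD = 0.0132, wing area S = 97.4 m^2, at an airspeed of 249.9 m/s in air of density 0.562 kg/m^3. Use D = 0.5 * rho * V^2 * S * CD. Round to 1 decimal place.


Step 1: Dynamic pressure q = 0.5 * 0.562 * 249.9^2 = 17548.4528 Pa
Step 2: Drag D = q * S * CD = 17548.4528 * 97.4 * 0.0132
Step 3: D = 22561.7 N

22561.7


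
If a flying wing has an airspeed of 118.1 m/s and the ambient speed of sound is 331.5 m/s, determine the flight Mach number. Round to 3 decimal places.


Step 1: M = V / a = 118.1 / 331.5
Step 2: M = 0.356

0.356


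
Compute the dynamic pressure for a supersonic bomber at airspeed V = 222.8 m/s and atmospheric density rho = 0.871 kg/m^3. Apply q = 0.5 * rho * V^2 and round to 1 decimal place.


Step 1: V^2 = 222.8^2 = 49639.84
Step 2: q = 0.5 * 0.871 * 49639.84
Step 3: q = 21618.2 Pa

21618.2


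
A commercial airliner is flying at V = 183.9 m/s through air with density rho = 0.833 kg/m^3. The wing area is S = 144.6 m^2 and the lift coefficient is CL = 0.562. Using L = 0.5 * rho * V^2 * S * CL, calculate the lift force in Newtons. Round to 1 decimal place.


Step 1: Calculate dynamic pressure q = 0.5 * 0.833 * 183.9^2 = 0.5 * 0.833 * 33819.21 = 14085.701 Pa
Step 2: Multiply by wing area and lift coefficient: L = 14085.701 * 144.6 * 0.562
Step 3: L = 2036792.3595 * 0.562 = 1144677.3 N

1144677.3


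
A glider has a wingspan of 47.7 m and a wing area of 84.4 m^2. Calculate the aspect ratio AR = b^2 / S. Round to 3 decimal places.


Step 1: b^2 = 47.7^2 = 2275.29
Step 2: AR = 2275.29 / 84.4 = 26.958

26.958


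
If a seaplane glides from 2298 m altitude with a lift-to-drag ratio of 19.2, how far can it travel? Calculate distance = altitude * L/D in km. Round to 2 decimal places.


Step 1: Glide distance = altitude * L/D = 2298 * 19.2 = 44121.6 m
Step 2: Convert to km: 44121.6 / 1000 = 44.12 km

44.12


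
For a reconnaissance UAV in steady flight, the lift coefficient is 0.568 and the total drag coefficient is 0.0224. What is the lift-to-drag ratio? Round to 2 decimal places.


Step 1: L/D = CL / CD = 0.568 / 0.0224
Step 2: L/D = 25.36

25.36


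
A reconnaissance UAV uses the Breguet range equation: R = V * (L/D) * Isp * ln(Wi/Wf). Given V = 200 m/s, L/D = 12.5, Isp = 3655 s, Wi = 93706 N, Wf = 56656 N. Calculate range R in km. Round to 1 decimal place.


Step 1: Coefficient = V * (L/D) * Isp = 200 * 12.5 * 3655 = 9137500.0 m
Step 2: Wi/Wf = 93706 / 56656 = 1.653947
Step 3: ln(1.653947) = 0.503164
Step 4: R = 9137500.0 * 0.503164 = 4597664.0 m = 4597.7 km

4597.7


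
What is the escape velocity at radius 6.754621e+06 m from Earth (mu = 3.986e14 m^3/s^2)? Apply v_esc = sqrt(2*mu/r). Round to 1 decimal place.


Step 1: 2*mu/r = 2 * 3.986e14 / 6.754621e+06 = 118022906.0964
Step 2: v_esc = sqrt(118022906.0964) = 10863.8 m/s

10863.8


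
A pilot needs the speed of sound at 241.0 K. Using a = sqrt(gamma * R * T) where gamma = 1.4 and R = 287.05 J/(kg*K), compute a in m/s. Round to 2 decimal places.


Step 1: gamma * R * T = 1.4 * 287.05 * 241.0 = 96850.67
Step 2: a = sqrt(96850.67) = 311.21 m/s

311.21


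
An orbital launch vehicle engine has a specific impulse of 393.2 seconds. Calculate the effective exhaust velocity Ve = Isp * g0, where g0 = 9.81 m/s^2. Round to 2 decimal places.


Step 1: Ve = Isp * g0 = 393.2 * 9.81
Step 2: Ve = 3857.29 m/s

3857.29


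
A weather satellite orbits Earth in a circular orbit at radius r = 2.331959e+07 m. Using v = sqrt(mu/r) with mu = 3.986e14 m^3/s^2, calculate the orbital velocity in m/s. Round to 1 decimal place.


Step 1: mu / r = 3.986e14 / 2.331959e+07 = 17092924.8756
Step 2: v = sqrt(17092924.8756) = 4134.4 m/s

4134.4


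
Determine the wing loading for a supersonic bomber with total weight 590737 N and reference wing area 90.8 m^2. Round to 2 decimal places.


Step 1: Wing loading = W / S = 590737 / 90.8
Step 2: Wing loading = 6505.91 N/m^2

6505.91


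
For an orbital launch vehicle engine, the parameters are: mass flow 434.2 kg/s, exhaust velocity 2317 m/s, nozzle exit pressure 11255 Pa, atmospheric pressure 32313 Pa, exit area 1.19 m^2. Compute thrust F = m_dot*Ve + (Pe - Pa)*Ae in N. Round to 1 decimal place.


Step 1: Momentum thrust = m_dot * Ve = 434.2 * 2317 = 1006041.4 N
Step 2: Pressure thrust = (Pe - Pa) * Ae = (11255 - 32313) * 1.19 = -25059.02 N
Step 3: Total thrust F = 1006041.4 + -25059.02 = 980982.4 N

980982.4


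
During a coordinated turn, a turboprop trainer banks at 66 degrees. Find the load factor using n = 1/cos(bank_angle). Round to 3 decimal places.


Step 1: Convert 66 degrees to radians = 1.151917
Step 2: cos(66 deg) = 0.406737
Step 3: n = 1 / 0.406737 = 2.459

2.459


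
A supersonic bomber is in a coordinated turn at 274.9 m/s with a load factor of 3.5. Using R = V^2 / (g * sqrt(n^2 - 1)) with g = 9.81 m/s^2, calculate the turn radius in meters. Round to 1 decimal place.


Step 1: V^2 = 274.9^2 = 75570.01
Step 2: n^2 - 1 = 3.5^2 - 1 = 11.25
Step 3: sqrt(11.25) = 3.354102
Step 4: R = 75570.01 / (9.81 * 3.354102) = 2296.7 m

2296.7


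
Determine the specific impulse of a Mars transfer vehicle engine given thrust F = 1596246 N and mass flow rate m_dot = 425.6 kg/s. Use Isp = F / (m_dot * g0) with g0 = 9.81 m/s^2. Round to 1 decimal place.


Step 1: m_dot * g0 = 425.6 * 9.81 = 4175.14
Step 2: Isp = 1596246 / 4175.14 = 382.3 s

382.3


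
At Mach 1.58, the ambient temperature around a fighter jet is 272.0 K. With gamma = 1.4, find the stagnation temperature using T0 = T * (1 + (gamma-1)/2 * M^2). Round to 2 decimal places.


Step 1: (gamma-1)/2 = 0.2
Step 2: M^2 = 2.4964
Step 3: 1 + 0.2 * 2.4964 = 1.49928
Step 4: T0 = 272.0 * 1.49928 = 407.80 K

407.80


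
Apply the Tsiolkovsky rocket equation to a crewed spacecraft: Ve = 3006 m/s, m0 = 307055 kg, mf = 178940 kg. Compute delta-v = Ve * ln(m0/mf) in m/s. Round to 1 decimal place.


Step 1: Mass ratio m0/mf = 307055 / 178940 = 1.715966
Step 2: ln(1.715966) = 0.539976
Step 3: delta-v = 3006 * 0.539976 = 1623.2 m/s

1623.2


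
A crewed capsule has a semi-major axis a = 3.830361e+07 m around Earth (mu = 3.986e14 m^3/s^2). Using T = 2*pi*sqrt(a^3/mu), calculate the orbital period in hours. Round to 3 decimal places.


Step 1: a^3 / mu = 5.619777e+22 / 3.986e14 = 1.409879e+08
Step 2: sqrt(1.409879e+08) = 11873.8324 s
Step 3: T = 2*pi * 11873.8324 = 74605.49 s
Step 4: T in hours = 74605.49 / 3600 = 20.724 hours

20.724


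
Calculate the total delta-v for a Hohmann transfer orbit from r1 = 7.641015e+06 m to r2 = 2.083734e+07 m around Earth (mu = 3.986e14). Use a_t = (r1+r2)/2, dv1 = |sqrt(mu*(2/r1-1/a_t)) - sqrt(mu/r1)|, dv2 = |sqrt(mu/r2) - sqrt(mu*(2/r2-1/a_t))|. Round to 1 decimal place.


Step 1: Transfer semi-major axis a_t = (7.641015e+06 + 2.083734e+07) / 2 = 1.423918e+07 m
Step 2: v1 (circular at r1) = sqrt(mu/r1) = 7222.59 m/s
Step 3: v_t1 = sqrt(mu*(2/r1 - 1/a_t)) = 8737.19 m/s
Step 4: dv1 = |8737.19 - 7222.59| = 1514.6 m/s
Step 5: v2 (circular at r2) = 4373.69 m/s, v_t2 = 3203.91 m/s
Step 6: dv2 = |4373.69 - 3203.91| = 1169.77 m/s
Step 7: Total delta-v = 1514.6 + 1169.77 = 2684.4 m/s

2684.4


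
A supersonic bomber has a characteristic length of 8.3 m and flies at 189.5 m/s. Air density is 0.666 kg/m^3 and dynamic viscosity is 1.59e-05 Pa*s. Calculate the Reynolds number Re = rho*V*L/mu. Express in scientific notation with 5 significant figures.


Step 1: Numerator = rho * V * L = 0.666 * 189.5 * 8.3 = 1047.5181
Step 2: Re = 1047.5181 / 1.59e-05
Step 3: Re = 6.5882e+07

6.5882e+07


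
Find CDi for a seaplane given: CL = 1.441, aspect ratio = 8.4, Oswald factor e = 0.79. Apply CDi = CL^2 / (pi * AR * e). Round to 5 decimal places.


Step 1: CL^2 = 1.441^2 = 2.076481
Step 2: pi * AR * e = 3.14159 * 8.4 * 0.79 = 20.847609
Step 3: CDi = 2.076481 / 20.847609 = 0.09960

0.09960


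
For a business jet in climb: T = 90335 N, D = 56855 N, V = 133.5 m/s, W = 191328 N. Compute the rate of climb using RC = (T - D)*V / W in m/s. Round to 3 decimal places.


Step 1: Excess thrust = T - D = 90335 - 56855 = 33480 N
Step 2: Excess power = 33480 * 133.5 = 4469580.0 W
Step 3: RC = 4469580.0 / 191328 = 23.361 m/s

23.361


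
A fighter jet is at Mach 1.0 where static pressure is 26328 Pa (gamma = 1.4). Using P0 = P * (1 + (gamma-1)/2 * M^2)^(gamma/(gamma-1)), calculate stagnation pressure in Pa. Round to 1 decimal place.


Step 1: (gamma-1)/2 * M^2 = 0.2 * 1.0 = 0.2
Step 2: 1 + 0.2 = 1.2
Step 3: Exponent gamma/(gamma-1) = 3.5
Step 4: P0 = 26328 * 1.2^3.5 = 49837.0 Pa

49837.0


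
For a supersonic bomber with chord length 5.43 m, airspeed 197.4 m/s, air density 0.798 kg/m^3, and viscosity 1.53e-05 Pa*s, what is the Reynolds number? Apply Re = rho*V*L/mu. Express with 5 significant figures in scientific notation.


Step 1: Numerator = rho * V * L = 0.798 * 197.4 * 5.43 = 855.361836
Step 2: Re = 855.361836 / 1.53e-05
Step 3: Re = 5.5906e+07

5.5906e+07


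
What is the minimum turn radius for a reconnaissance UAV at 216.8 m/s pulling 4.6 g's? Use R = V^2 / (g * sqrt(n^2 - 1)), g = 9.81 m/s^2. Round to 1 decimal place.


Step 1: V^2 = 216.8^2 = 47002.24
Step 2: n^2 - 1 = 4.6^2 - 1 = 20.16
Step 3: sqrt(20.16) = 4.489989
Step 4: R = 47002.24 / (9.81 * 4.489989) = 1067.1 m

1067.1


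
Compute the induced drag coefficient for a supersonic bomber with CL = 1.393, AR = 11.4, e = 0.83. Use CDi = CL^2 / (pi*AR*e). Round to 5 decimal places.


Step 1: CL^2 = 1.393^2 = 1.940449
Step 2: pi * AR * e = 3.14159 * 11.4 * 0.83 = 29.72575
Step 3: CDi = 1.940449 / 29.72575 = 0.06528

0.06528


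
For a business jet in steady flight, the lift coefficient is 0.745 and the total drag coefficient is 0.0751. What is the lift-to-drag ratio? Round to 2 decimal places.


Step 1: L/D = CL / CD = 0.745 / 0.0751
Step 2: L/D = 9.92

9.92


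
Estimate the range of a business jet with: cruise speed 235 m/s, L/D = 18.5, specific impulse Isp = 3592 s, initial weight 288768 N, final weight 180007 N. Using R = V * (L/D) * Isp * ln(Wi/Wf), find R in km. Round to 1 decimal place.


Step 1: Coefficient = V * (L/D) * Isp = 235 * 18.5 * 3592 = 15616220.0 m
Step 2: Wi/Wf = 288768 / 180007 = 1.604204
Step 3: ln(1.604204) = 0.472628
Step 4: R = 15616220.0 * 0.472628 = 7380660.6 m = 7380.7 km

7380.7


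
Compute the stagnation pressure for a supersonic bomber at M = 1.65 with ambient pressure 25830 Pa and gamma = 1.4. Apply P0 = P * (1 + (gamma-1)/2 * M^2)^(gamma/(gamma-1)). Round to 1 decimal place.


Step 1: (gamma-1)/2 * M^2 = 0.2 * 2.7225 = 0.5445
Step 2: 1 + 0.5445 = 1.5445
Step 3: Exponent gamma/(gamma-1) = 3.5
Step 4: P0 = 25830 * 1.5445^3.5 = 118272.0 Pa

118272.0


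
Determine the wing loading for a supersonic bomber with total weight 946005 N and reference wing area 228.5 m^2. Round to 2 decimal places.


Step 1: Wing loading = W / S = 946005 / 228.5
Step 2: Wing loading = 4140.07 N/m^2

4140.07


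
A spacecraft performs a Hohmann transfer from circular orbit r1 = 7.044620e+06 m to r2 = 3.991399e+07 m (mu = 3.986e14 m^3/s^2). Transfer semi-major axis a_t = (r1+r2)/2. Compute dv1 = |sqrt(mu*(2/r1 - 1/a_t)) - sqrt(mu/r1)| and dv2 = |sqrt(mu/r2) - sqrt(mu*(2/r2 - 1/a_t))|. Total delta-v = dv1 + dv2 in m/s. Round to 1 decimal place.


Step 1: Transfer semi-major axis a_t = (7.044620e+06 + 3.991399e+07) / 2 = 2.347930e+07 m
Step 2: v1 (circular at r1) = sqrt(mu/r1) = 7522.11 m/s
Step 3: v_t1 = sqrt(mu*(2/r1 - 1/a_t)) = 9807.53 m/s
Step 4: dv1 = |9807.53 - 7522.11| = 2285.42 m/s
Step 5: v2 (circular at r2) = 3160.14 m/s, v_t2 = 1730.98 m/s
Step 6: dv2 = |3160.14 - 1730.98| = 1429.16 m/s
Step 7: Total delta-v = 2285.42 + 1429.16 = 3714.6 m/s

3714.6


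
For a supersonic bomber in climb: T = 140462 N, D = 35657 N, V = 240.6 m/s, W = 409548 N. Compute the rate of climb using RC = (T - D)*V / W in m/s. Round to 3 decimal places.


Step 1: Excess thrust = T - D = 140462 - 35657 = 104805 N
Step 2: Excess power = 104805 * 240.6 = 25216083.0 W
Step 3: RC = 25216083.0 / 409548 = 61.571 m/s

61.571


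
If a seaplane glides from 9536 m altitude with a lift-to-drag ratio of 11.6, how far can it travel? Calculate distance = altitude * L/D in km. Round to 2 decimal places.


Step 1: Glide distance = altitude * L/D = 9536 * 11.6 = 110617.6 m
Step 2: Convert to km: 110617.6 / 1000 = 110.62 km

110.62


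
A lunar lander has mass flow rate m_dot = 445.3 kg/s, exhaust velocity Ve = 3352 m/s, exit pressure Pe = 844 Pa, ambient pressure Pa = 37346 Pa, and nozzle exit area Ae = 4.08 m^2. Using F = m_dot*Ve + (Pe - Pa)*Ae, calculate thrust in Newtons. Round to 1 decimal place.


Step 1: Momentum thrust = m_dot * Ve = 445.3 * 3352 = 1492645.6 N
Step 2: Pressure thrust = (Pe - Pa) * Ae = (844 - 37346) * 4.08 = -148928.16 N
Step 3: Total thrust F = 1492645.6 + -148928.16 = 1343717.4 N

1343717.4


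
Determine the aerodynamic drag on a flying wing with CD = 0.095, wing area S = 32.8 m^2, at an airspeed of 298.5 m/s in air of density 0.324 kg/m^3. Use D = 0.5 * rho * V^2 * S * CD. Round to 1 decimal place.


Step 1: Dynamic pressure q = 0.5 * 0.324 * 298.5^2 = 14434.5645 Pa
Step 2: Drag D = q * S * CD = 14434.5645 * 32.8 * 0.095
Step 3: D = 44978.1 N

44978.1


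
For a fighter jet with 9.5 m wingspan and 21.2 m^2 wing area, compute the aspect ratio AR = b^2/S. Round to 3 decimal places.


Step 1: b^2 = 9.5^2 = 90.25
Step 2: AR = 90.25 / 21.2 = 4.257

4.257


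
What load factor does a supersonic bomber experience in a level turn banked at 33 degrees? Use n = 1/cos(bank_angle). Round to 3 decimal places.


Step 1: Convert 33 degrees to radians = 0.575959
Step 2: cos(33 deg) = 0.838671
Step 3: n = 1 / 0.838671 = 1.192

1.192


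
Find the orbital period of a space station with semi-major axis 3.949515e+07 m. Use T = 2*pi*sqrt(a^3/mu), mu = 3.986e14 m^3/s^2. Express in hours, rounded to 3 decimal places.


Step 1: a^3 / mu = 6.160718e+22 / 3.986e14 = 1.545589e+08
Step 2: sqrt(1.545589e+08) = 12432.1718 s
Step 3: T = 2*pi * 12432.1718 = 78113.64 s
Step 4: T in hours = 78113.64 / 3600 = 21.698 hours

21.698


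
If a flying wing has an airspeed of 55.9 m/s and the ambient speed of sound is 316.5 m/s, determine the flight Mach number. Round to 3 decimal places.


Step 1: M = V / a = 55.9 / 316.5
Step 2: M = 0.177

0.177


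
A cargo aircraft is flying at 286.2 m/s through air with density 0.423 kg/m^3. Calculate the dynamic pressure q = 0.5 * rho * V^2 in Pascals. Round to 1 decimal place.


Step 1: V^2 = 286.2^2 = 81910.44
Step 2: q = 0.5 * 0.423 * 81910.44
Step 3: q = 17324.1 Pa

17324.1


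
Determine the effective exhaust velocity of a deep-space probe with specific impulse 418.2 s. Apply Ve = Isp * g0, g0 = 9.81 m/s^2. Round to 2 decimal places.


Step 1: Ve = Isp * g0 = 418.2 * 9.81
Step 2: Ve = 4102.54 m/s

4102.54


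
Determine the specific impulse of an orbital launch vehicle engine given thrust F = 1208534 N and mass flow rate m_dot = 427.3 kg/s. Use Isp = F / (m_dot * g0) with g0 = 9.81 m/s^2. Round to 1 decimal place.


Step 1: m_dot * g0 = 427.3 * 9.81 = 4191.81
Step 2: Isp = 1208534 / 4191.81 = 288.3 s

288.3


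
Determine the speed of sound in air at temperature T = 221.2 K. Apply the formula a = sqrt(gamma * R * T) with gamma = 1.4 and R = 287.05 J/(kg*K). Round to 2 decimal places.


Step 1: gamma * R * T = 1.4 * 287.05 * 221.2 = 88893.644
Step 2: a = sqrt(88893.644) = 298.15 m/s

298.15


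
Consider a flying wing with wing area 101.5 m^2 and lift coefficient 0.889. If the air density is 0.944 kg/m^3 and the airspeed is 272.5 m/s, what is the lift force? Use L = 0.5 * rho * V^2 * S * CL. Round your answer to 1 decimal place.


Step 1: Calculate dynamic pressure q = 0.5 * 0.944 * 272.5^2 = 0.5 * 0.944 * 74256.25 = 35048.95 Pa
Step 2: Multiply by wing area and lift coefficient: L = 35048.95 * 101.5 * 0.889
Step 3: L = 3557468.425 * 0.889 = 3162589.4 N

3162589.4


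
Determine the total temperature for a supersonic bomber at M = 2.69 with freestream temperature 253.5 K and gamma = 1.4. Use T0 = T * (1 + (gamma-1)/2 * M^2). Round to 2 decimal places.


Step 1: (gamma-1)/2 = 0.2
Step 2: M^2 = 7.2361
Step 3: 1 + 0.2 * 7.2361 = 2.44722
Step 4: T0 = 253.5 * 2.44722 = 620.37 K

620.37


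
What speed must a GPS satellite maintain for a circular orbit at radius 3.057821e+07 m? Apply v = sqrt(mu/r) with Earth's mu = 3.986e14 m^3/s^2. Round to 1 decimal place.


Step 1: mu / r = 3.986e14 / 3.057821e+07 = 13035426.2071
Step 2: v = sqrt(13035426.2071) = 3610.5 m/s

3610.5


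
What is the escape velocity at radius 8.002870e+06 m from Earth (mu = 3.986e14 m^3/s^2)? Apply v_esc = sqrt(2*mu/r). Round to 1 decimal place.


Step 1: 2*mu/r = 2 * 3.986e14 / 8.002870e+06 = 99614263.383
Step 2: v_esc = sqrt(99614263.383) = 9980.7 m/s

9980.7


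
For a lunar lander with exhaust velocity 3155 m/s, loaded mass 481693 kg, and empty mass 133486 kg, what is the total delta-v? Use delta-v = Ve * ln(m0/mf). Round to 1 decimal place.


Step 1: Mass ratio m0/mf = 481693 / 133486 = 3.608566
Step 2: ln(3.608566) = 1.28331
Step 3: delta-v = 3155 * 1.28331 = 4048.8 m/s

4048.8


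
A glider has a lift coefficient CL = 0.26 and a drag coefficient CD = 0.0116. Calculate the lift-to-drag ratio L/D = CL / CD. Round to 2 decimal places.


Step 1: L/D = CL / CD = 0.26 / 0.0116
Step 2: L/D = 22.41

22.41


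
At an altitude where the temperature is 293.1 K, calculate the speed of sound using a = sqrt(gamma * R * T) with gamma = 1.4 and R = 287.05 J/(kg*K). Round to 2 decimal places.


Step 1: gamma * R * T = 1.4 * 287.05 * 293.1 = 117788.097
Step 2: a = sqrt(117788.097) = 343.20 m/s

343.20


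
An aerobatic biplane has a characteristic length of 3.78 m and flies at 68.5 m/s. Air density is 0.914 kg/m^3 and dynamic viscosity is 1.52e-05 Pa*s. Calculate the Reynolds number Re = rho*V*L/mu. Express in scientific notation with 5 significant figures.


Step 1: Numerator = rho * V * L = 0.914 * 68.5 * 3.78 = 236.66202
Step 2: Re = 236.66202 / 1.52e-05
Step 3: Re = 1.5570e+07

1.5570e+07


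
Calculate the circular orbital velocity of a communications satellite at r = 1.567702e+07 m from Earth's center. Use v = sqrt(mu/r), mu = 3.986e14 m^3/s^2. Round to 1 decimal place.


Step 1: mu / r = 3.986e14 / 1.567702e+07 = 25425750.5572
Step 2: v = sqrt(25425750.5572) = 5042.4 m/s

5042.4


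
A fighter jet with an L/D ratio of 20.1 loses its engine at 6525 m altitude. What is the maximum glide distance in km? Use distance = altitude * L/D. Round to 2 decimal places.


Step 1: Glide distance = altitude * L/D = 6525 * 20.1 = 131152.5 m
Step 2: Convert to km: 131152.5 / 1000 = 131.15 km

131.15


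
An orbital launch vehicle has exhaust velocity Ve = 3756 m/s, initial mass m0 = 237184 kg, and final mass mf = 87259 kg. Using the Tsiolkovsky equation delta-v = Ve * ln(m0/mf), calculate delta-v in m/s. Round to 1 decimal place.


Step 1: Mass ratio m0/mf = 237184 / 87259 = 2.718161
Step 2: ln(2.718161) = 0.999956
Step 3: delta-v = 3756 * 0.999956 = 3755.8 m/s

3755.8


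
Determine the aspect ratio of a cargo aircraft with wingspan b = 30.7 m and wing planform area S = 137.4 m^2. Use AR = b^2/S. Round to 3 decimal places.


Step 1: b^2 = 30.7^2 = 942.49
Step 2: AR = 942.49 / 137.4 = 6.859

6.859


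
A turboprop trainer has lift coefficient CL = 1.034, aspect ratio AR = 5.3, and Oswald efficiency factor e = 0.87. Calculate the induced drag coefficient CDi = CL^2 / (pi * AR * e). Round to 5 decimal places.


Step 1: CL^2 = 1.034^2 = 1.069156
Step 2: pi * AR * e = 3.14159 * 5.3 * 0.87 = 14.485884
Step 3: CDi = 1.069156 / 14.485884 = 0.07381

0.07381


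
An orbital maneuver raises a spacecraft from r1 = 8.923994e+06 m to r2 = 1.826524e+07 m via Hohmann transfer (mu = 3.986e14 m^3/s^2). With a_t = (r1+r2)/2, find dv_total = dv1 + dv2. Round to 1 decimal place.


Step 1: Transfer semi-major axis a_t = (8.923994e+06 + 1.826524e+07) / 2 = 1.359462e+07 m
Step 2: v1 (circular at r1) = sqrt(mu/r1) = 6683.27 m/s
Step 3: v_t1 = sqrt(mu*(2/r1 - 1/a_t)) = 7746.73 m/s
Step 4: dv1 = |7746.73 - 6683.27| = 1063.46 m/s
Step 5: v2 (circular at r2) = 4671.5 m/s, v_t2 = 3784.88 m/s
Step 6: dv2 = |4671.5 - 3784.88| = 886.62 m/s
Step 7: Total delta-v = 1063.46 + 886.62 = 1950.1 m/s

1950.1


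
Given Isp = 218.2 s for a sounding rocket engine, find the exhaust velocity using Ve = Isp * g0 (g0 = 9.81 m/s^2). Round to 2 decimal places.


Step 1: Ve = Isp * g0 = 218.2 * 9.81
Step 2: Ve = 2140.54 m/s

2140.54


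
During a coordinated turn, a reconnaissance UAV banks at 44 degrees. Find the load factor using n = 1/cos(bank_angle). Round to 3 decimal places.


Step 1: Convert 44 degrees to radians = 0.767945
Step 2: cos(44 deg) = 0.71934
Step 3: n = 1 / 0.71934 = 1.390

1.390


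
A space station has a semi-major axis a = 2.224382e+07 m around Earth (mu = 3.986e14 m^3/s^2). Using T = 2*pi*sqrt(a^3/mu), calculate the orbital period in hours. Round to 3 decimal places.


Step 1: a^3 / mu = 1.100596e+22 / 3.986e14 = 2.761155e+07
Step 2: sqrt(2.761155e+07) = 5254.6696 s
Step 3: T = 2*pi * 5254.6696 = 33016.06 s
Step 4: T in hours = 33016.06 / 3600 = 9.171 hours

9.171


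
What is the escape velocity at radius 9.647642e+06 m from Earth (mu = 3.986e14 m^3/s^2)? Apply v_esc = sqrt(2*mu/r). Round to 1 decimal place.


Step 1: 2*mu/r = 2 * 3.986e14 / 9.647642e+06 = 82631590.1855
Step 2: v_esc = sqrt(82631590.1855) = 9090.2 m/s

9090.2


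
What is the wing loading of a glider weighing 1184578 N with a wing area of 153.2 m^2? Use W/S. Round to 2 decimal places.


Step 1: Wing loading = W / S = 1184578 / 153.2
Step 2: Wing loading = 7732.23 N/m^2

7732.23


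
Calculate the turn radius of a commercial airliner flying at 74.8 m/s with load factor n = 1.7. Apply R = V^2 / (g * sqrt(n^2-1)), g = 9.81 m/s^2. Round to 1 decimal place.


Step 1: V^2 = 74.8^2 = 5595.04
Step 2: n^2 - 1 = 1.7^2 - 1 = 1.89
Step 3: sqrt(1.89) = 1.374773
Step 4: R = 5595.04 / (9.81 * 1.374773) = 414.9 m

414.9


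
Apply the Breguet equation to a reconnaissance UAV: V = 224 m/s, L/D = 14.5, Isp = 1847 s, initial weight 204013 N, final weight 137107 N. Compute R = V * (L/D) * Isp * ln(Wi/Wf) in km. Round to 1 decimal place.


Step 1: Coefficient = V * (L/D) * Isp = 224 * 14.5 * 1847 = 5999056.0 m
Step 2: Wi/Wf = 204013 / 137107 = 1.487984
Step 3: ln(1.487984) = 0.397422
Step 4: R = 5999056.0 * 0.397422 = 2384157.3 m = 2384.2 km

2384.2


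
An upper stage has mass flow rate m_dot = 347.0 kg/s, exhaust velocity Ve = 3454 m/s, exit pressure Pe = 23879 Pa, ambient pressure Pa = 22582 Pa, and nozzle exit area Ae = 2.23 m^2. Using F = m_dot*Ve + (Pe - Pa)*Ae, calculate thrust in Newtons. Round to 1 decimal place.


Step 1: Momentum thrust = m_dot * Ve = 347.0 * 3454 = 1198538.0 N
Step 2: Pressure thrust = (Pe - Pa) * Ae = (23879 - 22582) * 2.23 = 2892.31 N
Step 3: Total thrust F = 1198538.0 + 2892.31 = 1201430.3 N

1201430.3


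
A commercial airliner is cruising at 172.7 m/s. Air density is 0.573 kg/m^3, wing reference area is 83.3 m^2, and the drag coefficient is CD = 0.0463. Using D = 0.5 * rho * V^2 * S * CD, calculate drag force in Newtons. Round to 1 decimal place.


Step 1: Dynamic pressure q = 0.5 * 0.573 * 172.7^2 = 8544.9456 Pa
Step 2: Drag D = q * S * CD = 8544.9456 * 83.3 * 0.0463
Step 3: D = 32956.1 N

32956.1


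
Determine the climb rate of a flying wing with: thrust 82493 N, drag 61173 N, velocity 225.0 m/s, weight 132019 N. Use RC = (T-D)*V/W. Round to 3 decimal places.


Step 1: Excess thrust = T - D = 82493 - 61173 = 21320 N
Step 2: Excess power = 21320 * 225.0 = 4797000.0 W
Step 3: RC = 4797000.0 / 132019 = 36.336 m/s

36.336


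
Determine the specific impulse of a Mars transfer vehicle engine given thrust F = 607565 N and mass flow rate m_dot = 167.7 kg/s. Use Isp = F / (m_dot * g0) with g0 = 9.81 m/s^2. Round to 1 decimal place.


Step 1: m_dot * g0 = 167.7 * 9.81 = 1645.14
Step 2: Isp = 607565 / 1645.14 = 369.3 s

369.3


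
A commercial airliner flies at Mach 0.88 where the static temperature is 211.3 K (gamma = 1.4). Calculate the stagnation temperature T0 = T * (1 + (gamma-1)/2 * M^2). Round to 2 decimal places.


Step 1: (gamma-1)/2 = 0.2
Step 2: M^2 = 0.7744
Step 3: 1 + 0.2 * 0.7744 = 1.15488
Step 4: T0 = 211.3 * 1.15488 = 244.03 K

244.03


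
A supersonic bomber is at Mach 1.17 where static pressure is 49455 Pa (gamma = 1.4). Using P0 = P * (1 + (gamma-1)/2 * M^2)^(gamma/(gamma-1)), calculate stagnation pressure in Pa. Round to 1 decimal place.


Step 1: (gamma-1)/2 * M^2 = 0.2 * 1.3689 = 0.27378
Step 2: 1 + 0.27378 = 1.27378
Step 3: Exponent gamma/(gamma-1) = 3.5
Step 4: P0 = 49455 * 1.27378^3.5 = 115356.1 Pa

115356.1


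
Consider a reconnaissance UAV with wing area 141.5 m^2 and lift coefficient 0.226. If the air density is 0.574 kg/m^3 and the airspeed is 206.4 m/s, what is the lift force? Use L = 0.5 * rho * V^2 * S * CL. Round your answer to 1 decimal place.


Step 1: Calculate dynamic pressure q = 0.5 * 0.574 * 206.4^2 = 0.5 * 0.574 * 42600.96 = 12226.4755 Pa
Step 2: Multiply by wing area and lift coefficient: L = 12226.4755 * 141.5 * 0.226
Step 3: L = 1730046.2861 * 0.226 = 390990.5 N

390990.5


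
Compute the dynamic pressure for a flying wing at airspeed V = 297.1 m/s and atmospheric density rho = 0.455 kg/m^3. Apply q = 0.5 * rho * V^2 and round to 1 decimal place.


Step 1: V^2 = 297.1^2 = 88268.41
Step 2: q = 0.5 * 0.455 * 88268.41
Step 3: q = 20081.1 Pa

20081.1


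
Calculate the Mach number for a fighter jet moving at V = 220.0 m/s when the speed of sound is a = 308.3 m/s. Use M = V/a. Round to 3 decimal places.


Step 1: M = V / a = 220.0 / 308.3
Step 2: M = 0.714

0.714


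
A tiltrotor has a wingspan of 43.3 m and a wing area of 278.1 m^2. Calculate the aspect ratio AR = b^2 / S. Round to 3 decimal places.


Step 1: b^2 = 43.3^2 = 1874.89
Step 2: AR = 1874.89 / 278.1 = 6.742

6.742


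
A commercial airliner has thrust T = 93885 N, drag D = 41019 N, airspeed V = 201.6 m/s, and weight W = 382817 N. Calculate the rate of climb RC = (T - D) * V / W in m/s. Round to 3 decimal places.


Step 1: Excess thrust = T - D = 93885 - 41019 = 52866 N
Step 2: Excess power = 52866 * 201.6 = 10657785.6 W
Step 3: RC = 10657785.6 / 382817 = 27.840 m/s

27.840


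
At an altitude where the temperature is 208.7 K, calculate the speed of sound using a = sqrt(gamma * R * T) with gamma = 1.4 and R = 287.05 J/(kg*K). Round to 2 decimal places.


Step 1: gamma * R * T = 1.4 * 287.05 * 208.7 = 83870.269
Step 2: a = sqrt(83870.269) = 289.60 m/s

289.60


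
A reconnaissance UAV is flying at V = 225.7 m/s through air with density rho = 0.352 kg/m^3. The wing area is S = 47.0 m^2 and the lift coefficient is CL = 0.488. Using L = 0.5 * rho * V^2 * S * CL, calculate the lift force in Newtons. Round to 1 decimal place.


Step 1: Calculate dynamic pressure q = 0.5 * 0.352 * 225.7^2 = 0.5 * 0.352 * 50940.49 = 8965.5262 Pa
Step 2: Multiply by wing area and lift coefficient: L = 8965.5262 * 47.0 * 0.488
Step 3: L = 421379.7333 * 0.488 = 205633.3 N

205633.3


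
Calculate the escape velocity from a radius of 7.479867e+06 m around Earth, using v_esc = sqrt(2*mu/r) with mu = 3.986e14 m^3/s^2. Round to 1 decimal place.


Step 1: 2*mu/r = 2 * 3.986e14 / 7.479867e+06 = 106579435.1691
Step 2: v_esc = sqrt(106579435.1691) = 10323.7 m/s

10323.7


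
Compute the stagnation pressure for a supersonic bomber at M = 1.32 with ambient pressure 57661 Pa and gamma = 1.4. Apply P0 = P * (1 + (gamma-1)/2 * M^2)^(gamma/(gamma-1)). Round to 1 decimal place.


Step 1: (gamma-1)/2 * M^2 = 0.2 * 1.7424 = 0.34848
Step 2: 1 + 0.34848 = 1.34848
Step 3: Exponent gamma/(gamma-1) = 3.5
Step 4: P0 = 57661 * 1.34848^3.5 = 164186.7 Pa

164186.7


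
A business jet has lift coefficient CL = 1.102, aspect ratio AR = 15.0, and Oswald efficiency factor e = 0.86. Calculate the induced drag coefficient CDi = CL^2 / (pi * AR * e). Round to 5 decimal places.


Step 1: CL^2 = 1.102^2 = 1.214404
Step 2: pi * AR * e = 3.14159 * 15.0 * 0.86 = 40.526545
Step 3: CDi = 1.214404 / 40.526545 = 0.02997

0.02997


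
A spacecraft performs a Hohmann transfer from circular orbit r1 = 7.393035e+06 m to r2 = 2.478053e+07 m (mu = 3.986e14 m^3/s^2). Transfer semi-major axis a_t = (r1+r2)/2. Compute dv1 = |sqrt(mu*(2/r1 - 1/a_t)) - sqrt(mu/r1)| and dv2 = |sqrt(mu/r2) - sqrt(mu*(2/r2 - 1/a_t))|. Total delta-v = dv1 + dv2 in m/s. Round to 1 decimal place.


Step 1: Transfer semi-major axis a_t = (7.393035e+06 + 2.478053e+07) / 2 = 1.608678e+07 m
Step 2: v1 (circular at r1) = sqrt(mu/r1) = 7342.73 m/s
Step 3: v_t1 = sqrt(mu*(2/r1 - 1/a_t)) = 9113.35 m/s
Step 4: dv1 = |9113.35 - 7342.73| = 1770.62 m/s
Step 5: v2 (circular at r2) = 4010.64 m/s, v_t2 = 2718.88 m/s
Step 6: dv2 = |4010.64 - 2718.88| = 1291.76 m/s
Step 7: Total delta-v = 1770.62 + 1291.76 = 3062.4 m/s

3062.4


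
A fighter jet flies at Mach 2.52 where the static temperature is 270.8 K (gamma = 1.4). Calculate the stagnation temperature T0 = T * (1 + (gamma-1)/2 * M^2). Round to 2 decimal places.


Step 1: (gamma-1)/2 = 0.2
Step 2: M^2 = 6.3504
Step 3: 1 + 0.2 * 6.3504 = 2.27008
Step 4: T0 = 270.8 * 2.27008 = 614.74 K

614.74


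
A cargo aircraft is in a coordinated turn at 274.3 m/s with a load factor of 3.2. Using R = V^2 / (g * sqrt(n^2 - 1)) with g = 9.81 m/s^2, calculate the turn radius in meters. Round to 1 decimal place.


Step 1: V^2 = 274.3^2 = 75240.49
Step 2: n^2 - 1 = 3.2^2 - 1 = 9.24
Step 3: sqrt(9.24) = 3.039737
Step 4: R = 75240.49 / (9.81 * 3.039737) = 2523.2 m

2523.2


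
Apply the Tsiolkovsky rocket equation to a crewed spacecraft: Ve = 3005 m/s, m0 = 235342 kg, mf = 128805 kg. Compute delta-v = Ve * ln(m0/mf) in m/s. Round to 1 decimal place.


Step 1: Mass ratio m0/mf = 235342 / 128805 = 1.827119
Step 2: ln(1.827119) = 0.60274
Step 3: delta-v = 3005 * 0.60274 = 1811.2 m/s

1811.2


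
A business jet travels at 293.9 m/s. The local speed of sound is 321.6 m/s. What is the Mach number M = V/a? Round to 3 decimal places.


Step 1: M = V / a = 293.9 / 321.6
Step 2: M = 0.914

0.914


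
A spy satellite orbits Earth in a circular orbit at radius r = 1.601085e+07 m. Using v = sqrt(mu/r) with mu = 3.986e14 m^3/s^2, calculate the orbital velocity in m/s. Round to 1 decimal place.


Step 1: mu / r = 3.986e14 / 1.601085e+07 = 24895617.6593
Step 2: v = sqrt(24895617.6593) = 4989.6 m/s

4989.6


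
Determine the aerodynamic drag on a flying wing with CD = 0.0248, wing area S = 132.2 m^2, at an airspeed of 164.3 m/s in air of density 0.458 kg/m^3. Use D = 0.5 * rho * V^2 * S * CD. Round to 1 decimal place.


Step 1: Dynamic pressure q = 0.5 * 0.458 * 164.3^2 = 6181.7382 Pa
Step 2: Drag D = q * S * CD = 6181.7382 * 132.2 * 0.0248
Step 3: D = 20267.2 N

20267.2


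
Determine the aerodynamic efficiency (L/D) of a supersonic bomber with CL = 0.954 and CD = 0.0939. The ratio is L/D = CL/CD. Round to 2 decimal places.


Step 1: L/D = CL / CD = 0.954 / 0.0939
Step 2: L/D = 10.16

10.16


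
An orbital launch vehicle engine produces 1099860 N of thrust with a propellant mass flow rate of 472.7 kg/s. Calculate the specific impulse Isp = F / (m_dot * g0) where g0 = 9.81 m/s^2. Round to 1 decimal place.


Step 1: m_dot * g0 = 472.7 * 9.81 = 4637.19
Step 2: Isp = 1099860 / 4637.19 = 237.2 s

237.2


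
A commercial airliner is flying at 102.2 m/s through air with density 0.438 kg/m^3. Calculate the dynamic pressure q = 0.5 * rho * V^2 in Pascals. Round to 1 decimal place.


Step 1: V^2 = 102.2^2 = 10444.84
Step 2: q = 0.5 * 0.438 * 10444.84
Step 3: q = 2287.4 Pa

2287.4


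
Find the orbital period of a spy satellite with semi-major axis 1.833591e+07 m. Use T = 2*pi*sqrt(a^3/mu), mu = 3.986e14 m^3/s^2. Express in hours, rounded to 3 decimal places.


Step 1: a^3 / mu = 6.164636e+21 / 3.986e14 = 1.546572e+07
Step 2: sqrt(1.546572e+07) = 3932.6478 s
Step 3: T = 2*pi * 3932.6478 = 24709.55 s
Step 4: T in hours = 24709.55 / 3600 = 6.864 hours

6.864


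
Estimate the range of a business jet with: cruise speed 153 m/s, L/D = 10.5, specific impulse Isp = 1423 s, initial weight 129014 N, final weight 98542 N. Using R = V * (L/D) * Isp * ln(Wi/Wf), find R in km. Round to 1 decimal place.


Step 1: Coefficient = V * (L/D) * Isp = 153 * 10.5 * 1423 = 2286049.5 m
Step 2: Wi/Wf = 129014 / 98542 = 1.309229
Step 3: ln(1.309229) = 0.269438
Step 4: R = 2286049.5 * 0.269438 = 615948.8 m = 615.9 km

615.9


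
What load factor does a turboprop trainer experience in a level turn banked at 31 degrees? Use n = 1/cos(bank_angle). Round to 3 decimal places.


Step 1: Convert 31 degrees to radians = 0.541052
Step 2: cos(31 deg) = 0.857167
Step 3: n = 1 / 0.857167 = 1.167

1.167


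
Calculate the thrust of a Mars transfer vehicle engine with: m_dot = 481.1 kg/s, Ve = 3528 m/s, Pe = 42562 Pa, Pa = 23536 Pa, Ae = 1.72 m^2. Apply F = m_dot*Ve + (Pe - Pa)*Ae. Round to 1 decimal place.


Step 1: Momentum thrust = m_dot * Ve = 481.1 * 3528 = 1697320.8 N
Step 2: Pressure thrust = (Pe - Pa) * Ae = (42562 - 23536) * 1.72 = 32724.72 N
Step 3: Total thrust F = 1697320.8 + 32724.72 = 1730045.5 N

1730045.5


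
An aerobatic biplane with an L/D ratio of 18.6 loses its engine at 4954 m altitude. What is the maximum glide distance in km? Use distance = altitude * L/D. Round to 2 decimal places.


Step 1: Glide distance = altitude * L/D = 4954 * 18.6 = 92144.4 m
Step 2: Convert to km: 92144.4 / 1000 = 92.14 km

92.14


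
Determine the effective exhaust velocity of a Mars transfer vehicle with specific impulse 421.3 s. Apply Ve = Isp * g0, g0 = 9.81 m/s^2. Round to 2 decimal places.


Step 1: Ve = Isp * g0 = 421.3 * 9.81
Step 2: Ve = 4132.95 m/s

4132.95


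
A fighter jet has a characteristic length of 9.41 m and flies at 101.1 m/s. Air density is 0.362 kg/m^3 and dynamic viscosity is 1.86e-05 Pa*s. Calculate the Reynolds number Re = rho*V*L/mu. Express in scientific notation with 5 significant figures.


Step 1: Numerator = rho * V * L = 0.362 * 101.1 * 9.41 = 344.389062
Step 2: Re = 344.389062 / 1.86e-05
Step 3: Re = 1.8516e+07

1.8516e+07


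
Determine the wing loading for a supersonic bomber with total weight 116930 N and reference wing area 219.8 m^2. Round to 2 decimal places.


Step 1: Wing loading = W / S = 116930 / 219.8
Step 2: Wing loading = 531.98 N/m^2

531.98
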